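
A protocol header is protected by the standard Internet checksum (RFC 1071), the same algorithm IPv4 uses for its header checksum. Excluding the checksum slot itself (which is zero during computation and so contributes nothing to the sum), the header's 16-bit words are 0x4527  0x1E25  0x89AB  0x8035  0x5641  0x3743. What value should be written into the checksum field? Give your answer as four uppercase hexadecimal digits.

054E

One's-complement addition (fold any carry out of bit 15 back into bit 0):
  0x4527 + 0x1E25 = 0x0634C
  0x634C + 0x89AB = 0x0ECF7
  0xECF7 + 0x8035 = 0x16D2C → wrap carry → 0x6D2D
  0x6D2D + 0x5641 = 0x0C36E
  0xC36E + 0x3743 = 0x0FAB1
One's-complement sum = 0xFAB1.
Checksum = ~0xFAB1 & 0xFFFF = 0x054E.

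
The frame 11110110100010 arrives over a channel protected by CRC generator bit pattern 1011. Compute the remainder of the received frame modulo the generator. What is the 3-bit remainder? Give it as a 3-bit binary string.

Modulo-2 division of 11110110100010 by 1011:
  pos 0: 1111 XOR 1011 = 0100
  pos 1: 1000 XOR 1011 = 0011
  pos 3: 1111 XOR 1011 = 0100
  pos 4: 1000 XOR 1011 = 0011
  pos 6: 1110 XOR 1011 = 0101
  pos 7: 1010 XOR 1011 = 0001
  pos 10: 1010 XOR 1011 = 0001
Remainder = 001 (nonzero — an error is detected).

001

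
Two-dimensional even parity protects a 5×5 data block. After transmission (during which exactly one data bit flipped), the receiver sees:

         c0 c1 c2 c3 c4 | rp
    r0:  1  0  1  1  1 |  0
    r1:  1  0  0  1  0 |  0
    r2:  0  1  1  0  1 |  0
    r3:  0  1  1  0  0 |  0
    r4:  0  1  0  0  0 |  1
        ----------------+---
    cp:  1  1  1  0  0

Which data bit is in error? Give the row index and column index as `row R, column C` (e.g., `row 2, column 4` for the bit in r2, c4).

Recompute each row's even parity and compare to rp:
  r0: data parity 0, sent rp 0 → ok
  r1: data parity 0, sent rp 0 → ok
  r2: data parity 1, sent rp 0 → mismatch
  r3: data parity 0, sent rp 0 → ok
  r4: data parity 1, sent rp 1 → ok
Recompute each column's even parity and compare to cp:
  c0: data parity 0, sent cp 1 → mismatch
  c1: data parity 1, sent cp 1 → ok
  c2: data parity 1, sent cp 1 → ok
  c3: data parity 0, sent cp 0 → ok
  c4: data parity 0, sent cp 0 → ok
Exactly one row (r2) and one column (c0) fail → the flipped bit is at their intersection.

row 2, column 0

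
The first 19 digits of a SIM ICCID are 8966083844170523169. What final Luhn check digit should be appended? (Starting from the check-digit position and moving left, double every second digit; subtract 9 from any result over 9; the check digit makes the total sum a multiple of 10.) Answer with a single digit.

Partial digits right→left: 9 6 1 3 2 5 0 7 1 4 4 8 3 8 0 6 6 9 8
Double every second digit counting from the check-digit position (so the 1st, 3rd, 5th, ... of the partial from the right).
  doubled (with −9 where >9): 9 2 4 0 2 8 6 0 3 7 → sum 41
  kept as-is: 6 3 5 7 4 8 8 6 9 → sum 56
Total = 41 + 56 = 97.
Check digit = (10 − (97 mod 10)) mod 10 = 3.

3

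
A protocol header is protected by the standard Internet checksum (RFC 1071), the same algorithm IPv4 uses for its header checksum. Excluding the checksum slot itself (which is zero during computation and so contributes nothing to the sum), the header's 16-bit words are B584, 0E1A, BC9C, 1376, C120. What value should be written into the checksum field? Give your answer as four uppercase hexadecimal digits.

AB2D

One's-complement addition (fold any carry out of bit 15 back into bit 0):
  0xB584 + 0x0E1A = 0x0C39E
  0xC39E + 0xBC9C = 0x1803A → wrap carry → 0x803B
  0x803B + 0x1376 = 0x093B1
  0x93B1 + 0xC120 = 0x154D1 → wrap carry → 0x54D2
One's-complement sum = 0x54D2.
Checksum = ~0x54D2 & 0xFFFF = 0xAB2D.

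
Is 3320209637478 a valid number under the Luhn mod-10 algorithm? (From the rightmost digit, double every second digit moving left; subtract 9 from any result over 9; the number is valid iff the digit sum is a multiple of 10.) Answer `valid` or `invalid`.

From the right, keep odd positions and double even positions (subtract 9 from any doubled value over 9):
  doubled (positions 2,4,...): 5 5 3 0 0 6 → sum 19
  kept (positions 1,3,...): 8 4 3 9 2 2 3 → sum 31
Total = 50.
50 mod 10 = 0, so the number is valid.

valid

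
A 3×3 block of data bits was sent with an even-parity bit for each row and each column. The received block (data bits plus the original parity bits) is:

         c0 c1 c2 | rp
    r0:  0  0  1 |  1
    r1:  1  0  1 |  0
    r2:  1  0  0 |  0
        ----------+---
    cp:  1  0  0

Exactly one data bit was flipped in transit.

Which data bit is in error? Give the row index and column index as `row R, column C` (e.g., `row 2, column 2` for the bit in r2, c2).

row 2, column 0

Recompute each row's even parity and compare to rp:
  r0: data parity 1, sent rp 1 → ok
  r1: data parity 0, sent rp 0 → ok
  r2: data parity 1, sent rp 0 → mismatch
Recompute each column's even parity and compare to cp:
  c0: data parity 0, sent cp 1 → mismatch
  c1: data parity 0, sent cp 0 → ok
  c2: data parity 0, sent cp 0 → ok
Exactly one row (r2) and one column (c0) fail → the flipped bit is at their intersection.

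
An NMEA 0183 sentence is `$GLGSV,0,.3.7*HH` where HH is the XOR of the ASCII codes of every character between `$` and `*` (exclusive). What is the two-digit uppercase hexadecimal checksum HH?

7D

XOR the ASCII codes of the payload characters:
  'G' = 0x47 → acc = 0x47
  'L' = 0x4C → acc = 0x0B
  'G' = 0x47 → acc = 0x4C
  'S' = 0x53 → acc = 0x1F
  'V' = 0x56 → acc = 0x49
  ',' = 0x2C → acc = 0x65
  '0' = 0x30 → acc = 0x55
  ',' = 0x2C → acc = 0x79
  '.' = 0x2E → acc = 0x57
  '3' = 0x33 → acc = 0x64
  '.' = 0x2E → acc = 0x4A
  '7' = 0x37 → acc = 0x7D
Checksum = 0x7D.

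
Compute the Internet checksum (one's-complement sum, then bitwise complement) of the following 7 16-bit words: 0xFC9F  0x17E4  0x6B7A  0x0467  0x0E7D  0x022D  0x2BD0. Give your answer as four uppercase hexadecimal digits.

One's-complement addition (fold any carry out of bit 15 back into bit 0):
  0xFC9F + 0x17E4 = 0x11483 → wrap carry → 0x1484
  0x1484 + 0x6B7A = 0x07FFE
  0x7FFE + 0x0467 = 0x08465
  0x8465 + 0x0E7D = 0x092E2
  0x92E2 + 0x022D = 0x0950F
  0x950F + 0x2BD0 = 0x0C0DF
One's-complement sum = 0xC0DF.
Checksum = ~0xC0DF & 0xFFFF = 0x3F20.

3F20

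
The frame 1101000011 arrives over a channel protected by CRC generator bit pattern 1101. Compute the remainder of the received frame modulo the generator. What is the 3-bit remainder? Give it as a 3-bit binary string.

011

Modulo-2 division of 1101000011 by 1101:
  pos 0: 1101 XOR 1101 = 0000
Remainder = 011 (nonzero — an error is detected).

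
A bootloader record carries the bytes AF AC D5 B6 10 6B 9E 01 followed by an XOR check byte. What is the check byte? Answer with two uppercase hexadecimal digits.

XOR the bytes together:
  start with 0xAF
  0xAF ⊕ 0xAC = 0x03
  0x03 ⊕ 0xD5 = 0xD6
  0xD6 ⊕ 0xB6 = 0x60
  0x60 ⊕ 0x10 = 0x70
  0x70 ⊕ 0x6B = 0x1B
  0x1B ⊕ 0x9E = 0x85
  0x85 ⊕ 0x01 = 0x84

84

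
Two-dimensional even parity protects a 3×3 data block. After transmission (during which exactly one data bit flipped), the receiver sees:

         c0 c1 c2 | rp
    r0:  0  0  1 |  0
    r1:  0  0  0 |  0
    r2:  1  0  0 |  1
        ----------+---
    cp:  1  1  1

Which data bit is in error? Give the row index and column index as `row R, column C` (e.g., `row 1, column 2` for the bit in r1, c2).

Recompute each row's even parity and compare to rp:
  r0: data parity 1, sent rp 0 → mismatch
  r1: data parity 0, sent rp 0 → ok
  r2: data parity 1, sent rp 1 → ok
Recompute each column's even parity and compare to cp:
  c0: data parity 1, sent cp 1 → ok
  c1: data parity 0, sent cp 1 → mismatch
  c2: data parity 1, sent cp 1 → ok
Exactly one row (r0) and one column (c1) fail → the flipped bit is at their intersection.

row 0, column 1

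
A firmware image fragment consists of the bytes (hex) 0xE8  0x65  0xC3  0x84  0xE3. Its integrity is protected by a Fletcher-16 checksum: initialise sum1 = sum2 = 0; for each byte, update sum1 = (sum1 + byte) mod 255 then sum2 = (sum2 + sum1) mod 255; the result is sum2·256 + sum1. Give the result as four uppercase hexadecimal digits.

5A7A

Running sums (mod 255):
  after byte 0 (0xE8): sum1=232, sum2=232
  after byte 1 (0x65): sum1=78, sum2=55
  after byte 2 (0xC3): sum1=18, sum2=73
  after byte 3 (0x84): sum1=150, sum2=223
  after byte 4 (0xE3): sum1=122, sum2=90
Checksum = sum2·256 + sum1 = 90·256 + 122 = 23162 = 0x5A7A.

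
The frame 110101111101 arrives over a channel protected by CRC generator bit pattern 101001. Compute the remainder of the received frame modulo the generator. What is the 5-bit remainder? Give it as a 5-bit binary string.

00000

Modulo-2 division of 110101111101 by 101001:
  pos 0: 110101 XOR 101001 = 011100
  pos 1: 111001 XOR 101001 = 010000
  pos 2: 100001 XOR 101001 = 001000
  pos 4: 100011 XOR 101001 = 001010
  pos 6: 101001 XOR 101001 = 000000
Remainder = 00000 (zero — the frame passes the CRC check).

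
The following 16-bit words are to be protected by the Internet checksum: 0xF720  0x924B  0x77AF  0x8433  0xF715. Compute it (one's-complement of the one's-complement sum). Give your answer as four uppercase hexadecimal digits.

839A

One's-complement addition (fold any carry out of bit 15 back into bit 0):
  0xF720 + 0x924B = 0x1896B → wrap carry → 0x896C
  0x896C + 0x77AF = 0x1011B → wrap carry → 0x011C
  0x011C + 0x8433 = 0x0854F
  0x854F + 0xF715 = 0x17C64 → wrap carry → 0x7C65
One's-complement sum = 0x7C65.
Checksum = ~0x7C65 & 0xFFFF = 0x839A.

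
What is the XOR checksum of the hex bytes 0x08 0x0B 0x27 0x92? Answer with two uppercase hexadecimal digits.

B6

XOR the bytes together:
  start with 0x08
  0x08 ⊕ 0x0B = 0x03
  0x03 ⊕ 0x27 = 0x24
  0x24 ⊕ 0x92 = 0xB6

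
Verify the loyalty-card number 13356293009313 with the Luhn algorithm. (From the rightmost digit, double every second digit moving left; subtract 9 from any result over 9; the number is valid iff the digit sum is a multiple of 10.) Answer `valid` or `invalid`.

From the right, keep odd positions and double even positions (subtract 9 from any doubled value over 9):
  doubled (positions 2,4,...): 2 9 0 9 3 6 2 → sum 31
  kept (positions 1,3,...): 3 3 0 3 2 5 3 → sum 19
Total = 50.
50 mod 10 = 0, so the number is valid.

valid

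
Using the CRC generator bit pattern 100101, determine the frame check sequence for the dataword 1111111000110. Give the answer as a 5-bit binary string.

00001

Append 5 zeros: 111111100011000000. Divide by 100101 (XOR where the leading bit is 1):
  pos 0: 111111 XOR 100101 = 011010
  pos 1: 110101 XOR 100101 = 010000
  pos 2: 100000 XOR 100101 = 000101
  pos 5: 101001 XOR 100101 = 001100
  pos 7: 110010 XOR 100101 = 010111
  pos 8: 101110 XOR 100101 = 001011
  pos 10: 101100 XOR 100101 = 001001
  pos 12: 100100 XOR 100101 = 000001
Remainder (last 5 bits) = 00001. This is the CRC / FCS.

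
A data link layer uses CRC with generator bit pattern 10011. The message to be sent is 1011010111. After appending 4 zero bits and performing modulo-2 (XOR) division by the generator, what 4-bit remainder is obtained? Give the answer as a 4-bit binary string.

Append 4 zeros: 10110101110000. Divide by 10011 (XOR where the leading bit is 1):
  pos 0: 10110 XOR 10011 = 00101
  pos 2: 10110 XOR 10011 = 00101
  pos 4: 10111 XOR 10011 = 00100
  pos 6: 10010 XOR 10011 = 00001
Remainder (last 4 bits) = 1000. This is the CRC / FCS.

1000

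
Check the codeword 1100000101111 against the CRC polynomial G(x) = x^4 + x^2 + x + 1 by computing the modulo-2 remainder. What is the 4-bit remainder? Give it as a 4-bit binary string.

1000

Modulo-2 division of 1100000101111 by 10111:
  pos 0: 11000 XOR 10111 = 01111
  pos 1: 11110 XOR 10111 = 01001
  pos 2: 10010 XOR 10111 = 00101
  pos 4: 10110 XOR 10111 = 00001
  pos 8: 11111 XOR 10111 = 01000
Remainder = 1000 (nonzero — an error is detected).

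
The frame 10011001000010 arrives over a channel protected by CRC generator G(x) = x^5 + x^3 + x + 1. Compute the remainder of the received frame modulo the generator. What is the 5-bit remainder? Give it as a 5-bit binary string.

Modulo-2 division of 10011001000010 by 101011:
  pos 0: 100110 XOR 101011 = 001101
  pos 2: 110101 XOR 101011 = 011110
  pos 3: 111100 XOR 101011 = 010111
  pos 4: 101110 XOR 101011 = 000101
  pos 7: 101001 XOR 101011 = 000010
Remainder = 00100 (nonzero — an error is detected).

00100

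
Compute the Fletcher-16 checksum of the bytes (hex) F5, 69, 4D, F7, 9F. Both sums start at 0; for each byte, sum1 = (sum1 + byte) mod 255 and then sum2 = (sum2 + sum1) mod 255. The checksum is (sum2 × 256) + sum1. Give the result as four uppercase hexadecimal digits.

EA44

Running sums (mod 255):
  after byte 0 (F5): sum1=245, sum2=245
  after byte 1 (69): sum1=95, sum2=85
  after byte 2 (4D): sum1=172, sum2=2
  after byte 3 (F7): sum1=164, sum2=166
  after byte 4 (9F): sum1=68, sum2=234
Checksum = sum2·256 + sum1 = 234·256 + 68 = 59972 = 0xEA44.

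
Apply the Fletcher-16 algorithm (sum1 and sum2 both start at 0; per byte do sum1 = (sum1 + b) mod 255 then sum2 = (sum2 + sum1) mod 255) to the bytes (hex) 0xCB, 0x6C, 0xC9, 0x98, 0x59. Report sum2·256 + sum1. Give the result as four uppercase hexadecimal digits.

94F3

Running sums (mod 255):
  after byte 0 (0xCB): sum1=203, sum2=203
  after byte 1 (0x6C): sum1=56, sum2=4
  after byte 2 (0xC9): sum1=2, sum2=6
  after byte 3 (0x98): sum1=154, sum2=160
  after byte 4 (0x59): sum1=243, sum2=148
Checksum = sum2·256 + sum1 = 148·256 + 243 = 38131 = 0x94F3.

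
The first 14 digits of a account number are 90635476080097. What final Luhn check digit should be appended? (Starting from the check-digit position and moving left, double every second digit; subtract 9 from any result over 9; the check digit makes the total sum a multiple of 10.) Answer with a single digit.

Partial digits right→left: 7 9 0 0 8 0 6 7 4 5 3 6 0 9
Double every second digit counting from the check-digit position (so the 1st, 3rd, 5th, ... of the partial from the right).
  doubled (with −9 where >9): 5 0 7 3 8 6 0 → sum 29
  kept as-is: 9 0 0 7 5 6 9 → sum 36
Total = 29 + 36 = 65.
Check digit = (10 − (65 mod 10)) mod 10 = 5.

5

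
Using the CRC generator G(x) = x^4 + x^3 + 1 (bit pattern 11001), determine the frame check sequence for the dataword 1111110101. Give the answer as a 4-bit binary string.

Append 4 zeros: 11111101010000. Divide by 11001 (XOR where the leading bit is 1):
  pos 0: 11111 XOR 11001 = 00110
  pos 2: 11010 XOR 11001 = 00011
  pos 5: 11101 XOR 11001 = 00100
  pos 7: 10000 XOR 11001 = 01001
  pos 8: 10010 XOR 11001 = 01011
  pos 9: 10110 XOR 11001 = 01111
Remainder (last 4 bits) = 1111. This is the CRC / FCS.

1111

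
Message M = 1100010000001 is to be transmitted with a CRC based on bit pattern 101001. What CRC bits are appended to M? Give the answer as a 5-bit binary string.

Append 5 zeros: 110001000000100000. Divide by 101001 (XOR where the leading bit is 1):
  pos 0: 110001 XOR 101001 = 011000
  pos 1: 110000 XOR 101001 = 011001
  pos 2: 110010 XOR 101001 = 011011
  pos 3: 110110 XOR 101001 = 011111
  pos 4: 111110 XOR 101001 = 010111
  pos 5: 101110 XOR 101001 = 000111
  pos 8: 111010 XOR 101001 = 010011
  pos 9: 100110 XOR 101001 = 001111
  pos 11: 111100 XOR 101001 = 010101
  pos 12: 101010 XOR 101001 = 000011
Remainder (last 5 bits) = 00011. This is the CRC / FCS.

00011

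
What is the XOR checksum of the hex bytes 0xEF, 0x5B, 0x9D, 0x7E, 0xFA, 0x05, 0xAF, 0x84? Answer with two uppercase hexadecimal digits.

XOR the bytes together:
  start with 0xEF
  0xEF ⊕ 0x5B = 0xB4
  0xB4 ⊕ 0x9D = 0x29
  0x29 ⊕ 0x7E = 0x57
  0x57 ⊕ 0xFA = 0xAD
  0xAD ⊕ 0x05 = 0xA8
  0xA8 ⊕ 0xAF = 0x07
  0x07 ⊕ 0x84 = 0x83

83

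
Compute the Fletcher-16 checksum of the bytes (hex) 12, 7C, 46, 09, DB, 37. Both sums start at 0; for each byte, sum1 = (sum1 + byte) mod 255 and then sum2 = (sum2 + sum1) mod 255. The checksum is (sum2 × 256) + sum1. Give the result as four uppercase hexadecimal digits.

FDF0

Running sums (mod 255):
  after byte 0 (12): sum1=18, sum2=18
  after byte 1 (7C): sum1=142, sum2=160
  after byte 2 (46): sum1=212, sum2=117
  after byte 3 (09): sum1=221, sum2=83
  after byte 4 (DB): sum1=185, sum2=13
  after byte 5 (37): sum1=240, sum2=253
Checksum = sum2·256 + sum1 = 253·256 + 240 = 65008 = 0xFDF0.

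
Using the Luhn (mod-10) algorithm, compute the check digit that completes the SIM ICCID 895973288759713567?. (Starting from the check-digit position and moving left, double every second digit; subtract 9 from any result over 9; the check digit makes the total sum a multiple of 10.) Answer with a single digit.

Partial digits right→left: 7 6 5 3 1 7 9 5 7 8 8 2 3 7 9 5 9 8
Double every second digit counting from the check-digit position (so the 1st, 3rd, 5th, ... of the partial from the right).
  doubled (with −9 where >9): 5 1 2 9 5 7 6 9 9 → sum 53
  kept as-is: 6 3 7 5 8 2 7 5 8 → sum 51
Total = 53 + 51 = 104.
Check digit = (10 − (104 mod 10)) mod 10 = 6.

6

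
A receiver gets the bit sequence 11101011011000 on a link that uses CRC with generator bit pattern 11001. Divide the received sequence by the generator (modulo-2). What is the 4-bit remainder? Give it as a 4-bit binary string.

Modulo-2 division of 11101011011000 by 11001:
  pos 0: 11101 XOR 11001 = 00100
  pos 2: 10001 XOR 11001 = 01000
  pos 3: 10001 XOR 11001 = 01000
  pos 4: 10000 XOR 11001 = 01001
  pos 5: 10011 XOR 11001 = 01010
  pos 6: 10101 XOR 11001 = 01100
  pos 7: 11000 XOR 11001 = 00001
Remainder = 0100 (nonzero — an error is detected).

0100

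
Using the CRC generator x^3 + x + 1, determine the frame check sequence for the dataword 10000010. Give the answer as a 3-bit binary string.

101

Append 3 zeros: 10000010000. Divide by 1011 (XOR where the leading bit is 1):
  pos 0: 1000 XOR 1011 = 0011
  pos 2: 1100 XOR 1011 = 0111
  pos 3: 1111 XOR 1011 = 0100
  pos 4: 1000 XOR 1011 = 0011
  pos 6: 1100 XOR 1011 = 0111
  pos 7: 1110 XOR 1011 = 0101
Remainder (last 3 bits) = 101. This is the CRC / FCS.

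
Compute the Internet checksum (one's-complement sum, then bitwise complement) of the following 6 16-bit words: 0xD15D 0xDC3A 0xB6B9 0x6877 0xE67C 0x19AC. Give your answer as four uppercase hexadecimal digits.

330D

One's-complement addition (fold any carry out of bit 15 back into bit 0):
  0xD15D + 0xDC3A = 0x1AD97 → wrap carry → 0xAD98
  0xAD98 + 0xB6B9 = 0x16451 → wrap carry → 0x6452
  0x6452 + 0x6877 = 0x0CCC9
  0xCCC9 + 0xE67C = 0x1B345 → wrap carry → 0xB346
  0xB346 + 0x19AC = 0x0CCF2
One's-complement sum = 0xCCF2.
Checksum = ~0xCCF2 & 0xFFFF = 0x330D.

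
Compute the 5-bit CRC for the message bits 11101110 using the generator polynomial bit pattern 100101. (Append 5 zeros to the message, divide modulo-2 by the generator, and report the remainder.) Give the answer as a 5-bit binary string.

01011

Append 5 zeros: 1110111000000. Divide by 100101 (XOR where the leading bit is 1):
  pos 0: 111011 XOR 100101 = 011110
  pos 1: 111101 XOR 100101 = 011000
  pos 2: 110000 XOR 100101 = 010101
  pos 3: 101010 XOR 100101 = 001111
  pos 5: 111100 XOR 100101 = 011001
  pos 6: 110010 XOR 100101 = 010111
  pos 7: 101110 XOR 100101 = 001011
Remainder (last 5 bits) = 01011. This is the CRC / FCS.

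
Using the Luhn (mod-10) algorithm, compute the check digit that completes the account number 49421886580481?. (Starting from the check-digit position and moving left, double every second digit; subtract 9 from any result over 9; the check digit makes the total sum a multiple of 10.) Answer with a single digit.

Partial digits right→left: 1 8 4 0 8 5 6 8 8 1 2 4 9 4
Double every second digit counting from the check-digit position (so the 1st, 3rd, 5th, ... of the partial from the right).
  doubled (with −9 where >9): 2 8 7 3 7 4 9 → sum 40
  kept as-is: 8 0 5 8 1 4 4 → sum 30
Total = 40 + 30 = 70.
Check digit = (10 − (70 mod 10)) mod 10 = 0.

0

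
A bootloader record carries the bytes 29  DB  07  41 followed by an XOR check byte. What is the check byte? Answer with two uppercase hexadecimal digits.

XOR the bytes together:
  start with 0x29
  0x29 ⊕ 0xDB = 0xF2
  0xF2 ⊕ 0x07 = 0xF5
  0xF5 ⊕ 0x41 = 0xB4

B4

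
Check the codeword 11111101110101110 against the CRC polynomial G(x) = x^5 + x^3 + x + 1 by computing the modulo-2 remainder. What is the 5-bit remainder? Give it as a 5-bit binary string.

01110

Modulo-2 division of 11111101110101110 by 101011:
  pos 0: 111111 XOR 101011 = 010100
  pos 1: 101000 XOR 101011 = 000011
  pos 5: 111110 XOR 101011 = 010101
  pos 6: 101011 XOR 101011 = 000000
Remainder = 01110 (nonzero — an error is detected).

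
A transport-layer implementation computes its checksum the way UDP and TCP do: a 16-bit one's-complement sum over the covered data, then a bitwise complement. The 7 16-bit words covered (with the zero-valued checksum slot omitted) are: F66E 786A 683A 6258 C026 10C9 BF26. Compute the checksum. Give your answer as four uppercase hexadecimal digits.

367D

One's-complement addition (fold any carry out of bit 15 back into bit 0):
  0xF66E + 0x786A = 0x16ED8 → wrap carry → 0x6ED9
  0x6ED9 + 0x683A = 0x0D713
  0xD713 + 0x6258 = 0x1396B → wrap carry → 0x396C
  0x396C + 0xC026 = 0x0F992
  0xF992 + 0x10C9 = 0x10A5B → wrap carry → 0x0A5C
  0x0A5C + 0xBF26 = 0x0C982
One's-complement sum = 0xC982.
Checksum = ~0xC982 & 0xFFFF = 0x367D.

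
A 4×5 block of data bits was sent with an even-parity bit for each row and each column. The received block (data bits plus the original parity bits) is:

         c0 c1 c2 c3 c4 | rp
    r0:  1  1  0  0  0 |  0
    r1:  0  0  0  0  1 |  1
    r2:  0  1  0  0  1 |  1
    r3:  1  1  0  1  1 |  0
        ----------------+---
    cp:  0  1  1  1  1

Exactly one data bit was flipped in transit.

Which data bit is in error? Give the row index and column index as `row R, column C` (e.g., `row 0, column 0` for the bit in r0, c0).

row 2, column 2

Recompute each row's even parity and compare to rp:
  r0: data parity 0, sent rp 0 → ok
  r1: data parity 1, sent rp 1 → ok
  r2: data parity 0, sent rp 1 → mismatch
  r3: data parity 0, sent rp 0 → ok
Recompute each column's even parity and compare to cp:
  c0: data parity 0, sent cp 0 → ok
  c1: data parity 1, sent cp 1 → ok
  c2: data parity 0, sent cp 1 → mismatch
  c3: data parity 1, sent cp 1 → ok
  c4: data parity 1, sent cp 1 → ok
Exactly one row (r2) and one column (c2) fail → the flipped bit is at their intersection.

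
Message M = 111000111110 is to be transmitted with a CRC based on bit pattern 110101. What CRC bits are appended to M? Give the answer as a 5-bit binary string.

00101

Append 5 zeros: 11100011111000000. Divide by 110101 (XOR where the leading bit is 1):
  pos 0: 111000 XOR 110101 = 001101
  pos 2: 110111 XOR 110101 = 000010
  pos 6: 101110 XOR 110101 = 011011
  pos 7: 110110 XOR 110101 = 000011
  pos 11: 110000 XOR 110101 = 000101
Remainder (last 5 bits) = 00101. This is the CRC / FCS.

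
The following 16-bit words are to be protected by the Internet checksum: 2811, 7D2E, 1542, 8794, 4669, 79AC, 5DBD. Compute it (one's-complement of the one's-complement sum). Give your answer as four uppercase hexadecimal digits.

One's-complement addition (fold any carry out of bit 15 back into bit 0):
  0x2811 + 0x7D2E = 0x0A53F
  0xA53F + 0x1542 = 0x0BA81
  0xBA81 + 0x8794 = 0x14215 → wrap carry → 0x4216
  0x4216 + 0x4669 = 0x0887F
  0x887F + 0x79AC = 0x1022B → wrap carry → 0x022C
  0x022C + 0x5DBD = 0x05FE9
One's-complement sum = 0x5FE9.
Checksum = ~0x5FE9 & 0xFFFF = 0xA016.

A016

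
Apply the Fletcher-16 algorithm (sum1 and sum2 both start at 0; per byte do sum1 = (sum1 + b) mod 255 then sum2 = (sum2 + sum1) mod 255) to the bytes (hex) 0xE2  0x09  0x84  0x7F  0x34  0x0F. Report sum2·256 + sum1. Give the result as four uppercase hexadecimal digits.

Running sums (mod 255):
  after byte 0 (0xE2): sum1=226, sum2=226
  after byte 1 (0x09): sum1=235, sum2=206
  after byte 2 (0x84): sum1=112, sum2=63
  after byte 3 (0x7F): sum1=239, sum2=47
  after byte 4 (0x34): sum1=36, sum2=83
  after byte 5 (0x0F): sum1=51, sum2=134
Checksum = sum2·256 + sum1 = 134·256 + 51 = 34355 = 0x8633.

8633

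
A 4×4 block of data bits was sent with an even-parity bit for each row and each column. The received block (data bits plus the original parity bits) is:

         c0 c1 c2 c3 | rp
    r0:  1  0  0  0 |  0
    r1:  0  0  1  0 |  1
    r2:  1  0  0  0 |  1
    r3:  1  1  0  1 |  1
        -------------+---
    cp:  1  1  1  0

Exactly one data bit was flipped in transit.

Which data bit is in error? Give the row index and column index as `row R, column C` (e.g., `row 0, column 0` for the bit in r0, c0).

row 0, column 3

Recompute each row's even parity and compare to rp:
  r0: data parity 1, sent rp 0 → mismatch
  r1: data parity 1, sent rp 1 → ok
  r2: data parity 1, sent rp 1 → ok
  r3: data parity 1, sent rp 1 → ok
Recompute each column's even parity and compare to cp:
  c0: data parity 1, sent cp 1 → ok
  c1: data parity 1, sent cp 1 → ok
  c2: data parity 1, sent cp 1 → ok
  c3: data parity 1, sent cp 0 → mismatch
Exactly one row (r0) and one column (c3) fail → the flipped bit is at their intersection.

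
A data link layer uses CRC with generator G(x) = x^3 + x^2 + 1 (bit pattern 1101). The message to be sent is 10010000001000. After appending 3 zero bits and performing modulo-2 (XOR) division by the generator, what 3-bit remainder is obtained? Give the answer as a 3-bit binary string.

100

Append 3 zeros: 10010000001000000. Divide by 1101 (XOR where the leading bit is 1):
  pos 0: 1001 XOR 1101 = 0100
  pos 1: 1000 XOR 1101 = 0101
  pos 2: 1010 XOR 1101 = 0111
  pos 3: 1110 XOR 1101 = 0011
  pos 5: 1100 XOR 1101 = 0001
  pos 8: 1010 XOR 1101 = 0111
  pos 9: 1110 XOR 1101 = 0011
  pos 11: 1100 XOR 1101 = 0001
Remainder (last 3 bits) = 100. This is the CRC / FCS.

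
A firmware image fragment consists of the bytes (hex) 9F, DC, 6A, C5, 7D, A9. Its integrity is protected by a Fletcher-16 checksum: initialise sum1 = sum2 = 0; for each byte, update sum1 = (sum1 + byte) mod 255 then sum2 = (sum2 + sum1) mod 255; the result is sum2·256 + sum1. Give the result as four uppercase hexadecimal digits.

ADD3

Running sums (mod 255):
  after byte 0 (9F): sum1=159, sum2=159
  after byte 1 (DC): sum1=124, sum2=28
  after byte 2 (6A): sum1=230, sum2=3
  after byte 3 (C5): sum1=172, sum2=175
  after byte 4 (7D): sum1=42, sum2=217
  after byte 5 (A9): sum1=211, sum2=173
Checksum = sum2·256 + sum1 = 173·256 + 211 = 44499 = 0xADD3.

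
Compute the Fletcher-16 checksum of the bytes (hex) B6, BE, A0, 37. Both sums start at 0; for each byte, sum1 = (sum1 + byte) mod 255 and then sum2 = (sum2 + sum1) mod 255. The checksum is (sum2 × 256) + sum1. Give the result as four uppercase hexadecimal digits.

8F4D

Running sums (mod 255):
  after byte 0 (B6): sum1=182, sum2=182
  after byte 1 (BE): sum1=117, sum2=44
  after byte 2 (A0): sum1=22, sum2=66
  after byte 3 (37): sum1=77, sum2=143
Checksum = sum2·256 + sum1 = 143·256 + 77 = 36685 = 0x8F4D.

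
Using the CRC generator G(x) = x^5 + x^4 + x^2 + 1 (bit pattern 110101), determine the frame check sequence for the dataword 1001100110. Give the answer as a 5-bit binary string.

Append 5 zeros: 100110011000000. Divide by 110101 (XOR where the leading bit is 1):
  pos 0: 100110 XOR 110101 = 010011
  pos 1: 100110 XOR 110101 = 010011
  pos 2: 100111 XOR 110101 = 010010
  pos 3: 100101 XOR 110101 = 010000
  pos 4: 100000 XOR 110101 = 010101
  pos 5: 101010 XOR 110101 = 011111
  pos 6: 111110 XOR 110101 = 001011
  pos 8: 101100 XOR 110101 = 011001
  pos 9: 110010 XOR 110101 = 000111
Remainder (last 5 bits) = 00111. This is the CRC / FCS.

00111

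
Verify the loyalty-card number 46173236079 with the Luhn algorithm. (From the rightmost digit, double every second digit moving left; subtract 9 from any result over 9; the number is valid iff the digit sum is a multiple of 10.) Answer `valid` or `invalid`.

From the right, keep odd positions and double even positions (subtract 9 from any doubled value over 9):
  doubled (positions 2,4,...): 5 3 4 5 3 → sum 20
  kept (positions 1,3,...): 9 0 3 3 1 4 → sum 20
Total = 40.
40 mod 10 = 0, so the number is valid.

valid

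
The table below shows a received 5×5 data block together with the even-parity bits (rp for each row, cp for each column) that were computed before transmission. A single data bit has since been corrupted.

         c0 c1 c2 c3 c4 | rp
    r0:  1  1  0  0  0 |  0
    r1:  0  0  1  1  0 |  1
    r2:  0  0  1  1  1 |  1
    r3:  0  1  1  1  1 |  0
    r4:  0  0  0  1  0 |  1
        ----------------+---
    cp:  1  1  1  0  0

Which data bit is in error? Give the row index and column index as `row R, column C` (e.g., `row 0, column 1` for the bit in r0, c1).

Recompute each row's even parity and compare to rp:
  r0: data parity 0, sent rp 0 → ok
  r1: data parity 0, sent rp 1 → mismatch
  r2: data parity 1, sent rp 1 → ok
  r3: data parity 0, sent rp 0 → ok
  r4: data parity 1, sent rp 1 → ok
Recompute each column's even parity and compare to cp:
  c0: data parity 1, sent cp 1 → ok
  c1: data parity 0, sent cp 1 → mismatch
  c2: data parity 1, sent cp 1 → ok
  c3: data parity 0, sent cp 0 → ok
  c4: data parity 0, sent cp 0 → ok
Exactly one row (r1) and one column (c1) fail → the flipped bit is at their intersection.

row 1, column 1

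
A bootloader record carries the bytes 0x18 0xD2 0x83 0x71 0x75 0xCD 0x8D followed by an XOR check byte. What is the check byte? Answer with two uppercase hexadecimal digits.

XOR the bytes together:
  start with 0x18
  0x18 ⊕ 0xD2 = 0xCA
  0xCA ⊕ 0x83 = 0x49
  0x49 ⊕ 0x71 = 0x38
  0x38 ⊕ 0x75 = 0x4D
  0x4D ⊕ 0xCD = 0x80
  0x80 ⊕ 0x8D = 0x0D

0D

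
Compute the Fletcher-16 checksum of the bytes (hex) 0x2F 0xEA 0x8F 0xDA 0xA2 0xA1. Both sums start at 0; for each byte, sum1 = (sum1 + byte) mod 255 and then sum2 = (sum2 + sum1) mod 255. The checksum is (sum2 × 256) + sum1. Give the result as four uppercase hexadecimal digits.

67C8

Running sums (mod 255):
  after byte 0 (0x2F): sum1=47, sum2=47
  after byte 1 (0xEA): sum1=26, sum2=73
  after byte 2 (0x8F): sum1=169, sum2=242
  after byte 3 (0xDA): sum1=132, sum2=119
  after byte 4 (0xA2): sum1=39, sum2=158
  after byte 5 (0xA1): sum1=200, sum2=103
Checksum = sum2·256 + sum1 = 103·256 + 200 = 26568 = 0x67C8.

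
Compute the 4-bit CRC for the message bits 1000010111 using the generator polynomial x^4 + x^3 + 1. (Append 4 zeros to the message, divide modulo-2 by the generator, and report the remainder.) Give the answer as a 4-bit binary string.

0101

Append 4 zeros: 10000101110000. Divide by 11001 (XOR where the leading bit is 1):
  pos 0: 10000 XOR 11001 = 01001
  pos 1: 10011 XOR 11001 = 01010
  pos 2: 10100 XOR 11001 = 01101
  pos 3: 11011 XOR 11001 = 00010
  pos 6: 10110 XOR 11001 = 01111
  pos 7: 11110 XOR 11001 = 00111
  pos 9: 11100 XOR 11001 = 00101
Remainder (last 4 bits) = 0101. This is the CRC / FCS.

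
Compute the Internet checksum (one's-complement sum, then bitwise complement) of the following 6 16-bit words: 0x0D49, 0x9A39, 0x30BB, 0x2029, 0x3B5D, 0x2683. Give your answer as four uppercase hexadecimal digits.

A5B8

One's-complement addition (fold any carry out of bit 15 back into bit 0):
  0x0D49 + 0x9A39 = 0x0A782
  0xA782 + 0x30BB = 0x0D83D
  0xD83D + 0x2029 = 0x0F866
  0xF866 + 0x3B5D = 0x133C3 → wrap carry → 0x33C4
  0x33C4 + 0x2683 = 0x05A47
One's-complement sum = 0x5A47.
Checksum = ~0x5A47 & 0xFFFF = 0xA5B8.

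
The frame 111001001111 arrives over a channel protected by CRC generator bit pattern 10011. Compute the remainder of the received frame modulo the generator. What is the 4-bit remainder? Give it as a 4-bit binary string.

Modulo-2 division of 111001001111 by 10011:
  pos 0: 11100 XOR 10011 = 01111
  pos 1: 11111 XOR 10011 = 01100
  pos 2: 11000 XOR 10011 = 01011
  pos 3: 10110 XOR 10011 = 00101
  pos 5: 10111 XOR 10011 = 00100
  pos 7: 10011 XOR 10011 = 00000
Remainder = 0000 (zero — the frame passes the CRC check).

0000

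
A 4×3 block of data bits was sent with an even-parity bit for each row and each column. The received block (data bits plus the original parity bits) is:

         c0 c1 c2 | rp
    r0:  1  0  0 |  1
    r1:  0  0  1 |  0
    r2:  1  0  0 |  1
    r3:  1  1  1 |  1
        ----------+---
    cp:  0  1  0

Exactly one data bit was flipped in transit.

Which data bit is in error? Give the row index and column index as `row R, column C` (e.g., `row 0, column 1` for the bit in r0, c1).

row 1, column 0

Recompute each row's even parity and compare to rp:
  r0: data parity 1, sent rp 1 → ok
  r1: data parity 1, sent rp 0 → mismatch
  r2: data parity 1, sent rp 1 → ok
  r3: data parity 1, sent rp 1 → ok
Recompute each column's even parity and compare to cp:
  c0: data parity 1, sent cp 0 → mismatch
  c1: data parity 1, sent cp 1 → ok
  c2: data parity 0, sent cp 0 → ok
Exactly one row (r1) and one column (c0) fail → the flipped bit is at their intersection.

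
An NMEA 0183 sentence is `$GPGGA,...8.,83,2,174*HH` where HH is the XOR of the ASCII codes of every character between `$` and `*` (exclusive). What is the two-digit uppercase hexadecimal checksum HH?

XOR the ASCII codes of the payload characters:
  'G' = 0x47 → acc = 0x47
  'P' = 0x50 → acc = 0x17
  'G' = 0x47 → acc = 0x50
  'G' = 0x47 → acc = 0x17
  'A' = 0x41 → acc = 0x56
  ',' = 0x2C → acc = 0x7A
  '.' = 0x2E → acc = 0x54
  '.' = 0x2E → acc = 0x7A
  '.' = 0x2E → acc = 0x54
  '8' = 0x38 → acc = 0x6C
  '.' = 0x2E → acc = 0x42
  ',' = 0x2C → acc = 0x6E
  '8' = 0x38 → acc = 0x56
  '3' = 0x33 → acc = 0x65
  ',' = 0x2C → acc = 0x49
  '2' = 0x32 → acc = 0x7B
  ',' = 0x2C → acc = 0x57
  '1' = 0x31 → acc = 0x66
  '7' = 0x37 → acc = 0x51
  '4' = 0x34 → acc = 0x65
Checksum = 0x65.

65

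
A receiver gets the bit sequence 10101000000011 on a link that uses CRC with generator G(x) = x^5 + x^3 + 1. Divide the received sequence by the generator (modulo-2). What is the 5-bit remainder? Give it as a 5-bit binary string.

00100

Modulo-2 division of 10101000000011 by 101001:
  pos 0: 101010 XOR 101001 = 000011
  pos 4: 110000 XOR 101001 = 011001
  pos 5: 110010 XOR 101001 = 011011
  pos 6: 110110 XOR 101001 = 011111
  pos 7: 111111 XOR 101001 = 010110
  pos 8: 101101 XOR 101001 = 000100
Remainder = 00100 (nonzero — an error is detected).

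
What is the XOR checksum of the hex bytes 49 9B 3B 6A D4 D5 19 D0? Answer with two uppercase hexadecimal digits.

XOR the bytes together:
  start with 0x49
  0x49 ⊕ 0x9B = 0xD2
  0xD2 ⊕ 0x3B = 0xE9
  0xE9 ⊕ 0x6A = 0x83
  0x83 ⊕ 0xD4 = 0x57
  0x57 ⊕ 0xD5 = 0x82
  0x82 ⊕ 0x19 = 0x9B
  0x9B ⊕ 0xD0 = 0x4B

4B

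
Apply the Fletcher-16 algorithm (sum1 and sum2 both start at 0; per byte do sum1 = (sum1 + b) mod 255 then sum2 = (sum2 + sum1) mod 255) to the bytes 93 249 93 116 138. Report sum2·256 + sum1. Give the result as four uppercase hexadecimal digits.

Running sums (mod 255):
  after byte 0 (93): sum1=93, sum2=93
  after byte 1 (249): sum1=87, sum2=180
  after byte 2 (93): sum1=180, sum2=105
  after byte 3 (116): sum1=41, sum2=146
  after byte 4 (138): sum1=179, sum2=70
Checksum = sum2·256 + sum1 = 70·256 + 179 = 18099 = 0x46B3.

46B3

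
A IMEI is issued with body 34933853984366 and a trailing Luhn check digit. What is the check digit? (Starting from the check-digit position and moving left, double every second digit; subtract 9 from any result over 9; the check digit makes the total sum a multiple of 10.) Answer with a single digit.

Partial digits right→left: 6 6 3 4 8 9 3 5 8 3 3 9 4 3
Double every second digit counting from the check-digit position (so the 1st, 3rd, 5th, ... of the partial from the right).
  doubled (with −9 where >9): 3 6 7 6 7 6 8 → sum 43
  kept as-is: 6 4 9 5 3 9 3 → sum 39
Total = 43 + 39 = 82.
Check digit = (10 − (82 mod 10)) mod 10 = 8.

8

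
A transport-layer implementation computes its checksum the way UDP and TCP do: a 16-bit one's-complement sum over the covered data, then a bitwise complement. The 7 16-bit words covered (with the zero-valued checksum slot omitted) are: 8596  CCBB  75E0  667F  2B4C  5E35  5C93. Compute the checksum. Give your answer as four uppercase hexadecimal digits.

EB38

One's-complement addition (fold any carry out of bit 15 back into bit 0):
  0x8596 + 0xCCBB = 0x15251 → wrap carry → 0x5252
  0x5252 + 0x75E0 = 0x0C832
  0xC832 + 0x667F = 0x12EB1 → wrap carry → 0x2EB2
  0x2EB2 + 0x2B4C = 0x059FE
  0x59FE + 0x5E35 = 0x0B833
  0xB833 + 0x5C93 = 0x114C6 → wrap carry → 0x14C7
One's-complement sum = 0x14C7.
Checksum = ~0x14C7 & 0xFFFF = 0xEB38.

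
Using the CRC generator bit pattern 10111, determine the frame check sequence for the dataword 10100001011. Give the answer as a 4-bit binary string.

Append 4 zeros: 101000010110000. Divide by 10111 (XOR where the leading bit is 1):
  pos 0: 10100 XOR 10111 = 00011
  pos 3: 11001 XOR 10111 = 01110
  pos 4: 11100 XOR 10111 = 01011
  pos 5: 10111 XOR 10111 = 00000
  pos 10: 10000 XOR 10111 = 00111
Remainder (last 4 bits) = 0111. This is the CRC / FCS.

0111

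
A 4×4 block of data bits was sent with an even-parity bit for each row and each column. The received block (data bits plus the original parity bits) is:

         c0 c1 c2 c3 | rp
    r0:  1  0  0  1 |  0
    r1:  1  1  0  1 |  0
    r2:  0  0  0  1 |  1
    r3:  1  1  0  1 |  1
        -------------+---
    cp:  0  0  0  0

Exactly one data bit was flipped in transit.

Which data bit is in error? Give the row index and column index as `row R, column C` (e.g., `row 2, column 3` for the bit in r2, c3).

Recompute each row's even parity and compare to rp:
  r0: data parity 0, sent rp 0 → ok
  r1: data parity 1, sent rp 0 → mismatch
  r2: data parity 1, sent rp 1 → ok
  r3: data parity 1, sent rp 1 → ok
Recompute each column's even parity and compare to cp:
  c0: data parity 1, sent cp 0 → mismatch
  c1: data parity 0, sent cp 0 → ok
  c2: data parity 0, sent cp 0 → ok
  c3: data parity 0, sent cp 0 → ok
Exactly one row (r1) and one column (c0) fail → the flipped bit is at their intersection.

row 1, column 0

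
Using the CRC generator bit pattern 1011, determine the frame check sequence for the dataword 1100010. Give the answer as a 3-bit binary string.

Append 3 zeros: 1100010000. Divide by 1011 (XOR where the leading bit is 1):
  pos 0: 1100 XOR 1011 = 0111
  pos 1: 1110 XOR 1011 = 0101
  pos 2: 1011 XOR 1011 = 0000
Remainder (last 3 bits) = 000. This is the CRC / FCS.

000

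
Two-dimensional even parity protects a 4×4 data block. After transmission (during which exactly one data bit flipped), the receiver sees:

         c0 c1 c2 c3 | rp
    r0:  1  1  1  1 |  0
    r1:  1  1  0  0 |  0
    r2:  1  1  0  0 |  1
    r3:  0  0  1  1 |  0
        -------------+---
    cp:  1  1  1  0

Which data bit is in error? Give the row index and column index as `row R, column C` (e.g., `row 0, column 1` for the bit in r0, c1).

Recompute each row's even parity and compare to rp:
  r0: data parity 0, sent rp 0 → ok
  r1: data parity 0, sent rp 0 → ok
  r2: data parity 0, sent rp 1 → mismatch
  r3: data parity 0, sent rp 0 → ok
Recompute each column's even parity and compare to cp:
  c0: data parity 1, sent cp 1 → ok
  c1: data parity 1, sent cp 1 → ok
  c2: data parity 0, sent cp 1 → mismatch
  c3: data parity 0, sent cp 0 → ok
Exactly one row (r2) and one column (c2) fail → the flipped bit is at their intersection.

row 2, column 2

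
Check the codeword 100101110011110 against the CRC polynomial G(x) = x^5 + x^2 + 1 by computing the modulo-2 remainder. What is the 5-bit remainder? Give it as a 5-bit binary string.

00111

Modulo-2 division of 100101110011110 by 100101:
  pos 0: 100101 XOR 100101 = 000000
  pos 6: 110011 XOR 100101 = 010110
  pos 7: 101101 XOR 100101 = 001000
  pos 9: 100010 XOR 100101 = 000111
Remainder = 00111 (nonzero — an error is detected).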